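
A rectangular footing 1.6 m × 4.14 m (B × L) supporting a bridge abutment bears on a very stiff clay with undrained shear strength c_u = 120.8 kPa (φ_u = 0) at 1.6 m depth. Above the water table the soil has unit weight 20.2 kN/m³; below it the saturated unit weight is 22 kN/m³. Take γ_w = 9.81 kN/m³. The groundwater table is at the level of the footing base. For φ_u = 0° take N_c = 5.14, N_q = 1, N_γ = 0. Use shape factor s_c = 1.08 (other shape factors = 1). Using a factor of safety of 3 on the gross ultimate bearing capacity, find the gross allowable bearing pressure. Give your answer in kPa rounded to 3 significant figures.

Overburden at base level: q = 20.2 × 1.6 = 32.32 kPa.
Cohesion term c·N_c·s_c = 120.8 × 5.14 × 1.08 = 670.58 kPa; surcharge term q·N_q = 32.32 × 1 = 32.32 kPa.
q_ult = 670.58 + 32.32 = 702.9 kPa.
q_all = 702.9 / 3 = 234.3 kPa.

q_all ≈ 234 kPa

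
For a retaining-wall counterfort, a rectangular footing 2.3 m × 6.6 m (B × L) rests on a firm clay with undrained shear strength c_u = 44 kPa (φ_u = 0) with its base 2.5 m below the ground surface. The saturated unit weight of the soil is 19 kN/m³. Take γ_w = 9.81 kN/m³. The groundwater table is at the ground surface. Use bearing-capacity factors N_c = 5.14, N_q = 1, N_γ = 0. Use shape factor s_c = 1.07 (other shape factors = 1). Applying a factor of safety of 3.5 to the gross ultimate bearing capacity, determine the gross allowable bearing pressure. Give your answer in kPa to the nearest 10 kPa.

q_all ≈ 80 kPa

With the water table at the surface the whole profile is submerged: γ' = 19 − 9.81 = 9.19 kN/m³, so q = γ'·D_f = 22.975 kPa.
q_ult = c·N_c·s_c + q·N_q
     = 44 × 5.14 × 1.07 + 22.975 × 1
     = 241.99 + 22.975 = 264.97 kPa.
q_all = q_ult / FS = 264.97 / 3.5 = 75.705 kPa.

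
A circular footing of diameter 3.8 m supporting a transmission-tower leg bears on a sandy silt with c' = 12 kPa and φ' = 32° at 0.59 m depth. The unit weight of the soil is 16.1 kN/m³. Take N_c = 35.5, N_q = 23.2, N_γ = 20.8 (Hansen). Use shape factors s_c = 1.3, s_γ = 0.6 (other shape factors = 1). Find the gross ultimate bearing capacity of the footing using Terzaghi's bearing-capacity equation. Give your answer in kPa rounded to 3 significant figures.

q = γ·D_f = 16.1 × 0.59 = 9.499 kPa.
c·N_c·s_c = 12 × 35.5 × 1.3 = 553.8 kPa
q·N_q = 9.499 × 23.2 = 220.38 kPa
0.5·γ·B·N_γ·s_γ = 0.5 × 16.1 × 3.8 × 20.8 × 0.6 = 381.76 kPa
q_ult = 553.8 + 220.38 + 381.76 = 1155.9 kPa.

q_ult ≈ 1160 kPa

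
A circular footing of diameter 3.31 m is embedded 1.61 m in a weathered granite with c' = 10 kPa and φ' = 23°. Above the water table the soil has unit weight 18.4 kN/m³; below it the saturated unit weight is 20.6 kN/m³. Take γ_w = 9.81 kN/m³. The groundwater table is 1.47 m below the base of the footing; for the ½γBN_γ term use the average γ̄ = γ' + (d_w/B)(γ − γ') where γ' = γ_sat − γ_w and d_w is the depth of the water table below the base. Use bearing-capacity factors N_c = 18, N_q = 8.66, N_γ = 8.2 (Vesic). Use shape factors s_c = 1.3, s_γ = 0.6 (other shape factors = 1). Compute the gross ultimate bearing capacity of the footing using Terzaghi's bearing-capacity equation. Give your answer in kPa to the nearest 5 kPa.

q_ult ≈ 605 kPa

q = γ·D_f = 18.4 × 1.61 = 29.624 kPa.
γ' = 10.79 kN/m³; averaging over the depth B below the base, γ̄ = γ' + (d_w/B)(γ − γ') = 14.17 kN/m³.
c·N_c·s_c = 10 × 18 × 1.3 = 234 kPa
q·N_q = 29.624 × 8.66 = 256.54 kPa
0.5·γ·B·N_γ·s_γ = 0.5 × 14.17 × 3.31 × 8.2 × 0.6 = 115.38 kPa
q_ult = 234 + 256.54 + 115.38 = 605.92 kPa.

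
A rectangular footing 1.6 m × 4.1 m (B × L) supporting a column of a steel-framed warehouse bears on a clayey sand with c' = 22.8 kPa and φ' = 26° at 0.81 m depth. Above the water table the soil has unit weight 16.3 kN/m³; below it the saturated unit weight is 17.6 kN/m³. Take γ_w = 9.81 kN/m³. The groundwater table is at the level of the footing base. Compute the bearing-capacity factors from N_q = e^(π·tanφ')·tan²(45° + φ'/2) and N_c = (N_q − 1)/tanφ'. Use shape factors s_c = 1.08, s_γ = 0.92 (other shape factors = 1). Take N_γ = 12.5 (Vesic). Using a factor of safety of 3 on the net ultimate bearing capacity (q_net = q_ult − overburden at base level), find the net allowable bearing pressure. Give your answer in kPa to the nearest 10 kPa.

q_all(net) ≈ 250 kPa

N_q = e^(π·tan26°)·tan²(58°) = 11.85; N_c = (N_q − 1)/tanφ' = 22.25.
Overburden at base level: q = 16.3 × 0.81 = 13.203 kPa.
Below the base the soil is submerged, so the ½γBN_γ term uses γ' = 17.6 − 9.81 = 7.79 kN/m³.
Cohesion term c·N_c·s_c = 22.8 × 22.254 × 1.08 = 547.99 kPa; surcharge term q·N_q = 13.203 × 11.854 = 156.51 kPa; self-weight term 0.5·γ·B·N_γ·s_γ = 0.5 × 7.79 × 1.6 × 12.5 × 0.92 = 71.668 kPa.
q_ult = 547.99 + 156.51 + 71.668 = 776.17 kPa.
q_net = 776.17 − 13.203 = 762.97 kPa.
q_all(net) = 762.97 / 3 = 254.32 kPa.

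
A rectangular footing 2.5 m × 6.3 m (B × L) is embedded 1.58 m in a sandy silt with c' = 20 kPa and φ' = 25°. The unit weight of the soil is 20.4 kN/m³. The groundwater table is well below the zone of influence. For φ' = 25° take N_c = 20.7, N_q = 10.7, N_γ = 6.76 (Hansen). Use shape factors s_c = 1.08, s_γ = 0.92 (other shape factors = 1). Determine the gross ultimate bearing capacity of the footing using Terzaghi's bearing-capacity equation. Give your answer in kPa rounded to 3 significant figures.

q_ult ≈ 951 kPa

Overburden at base level: q = 20.4 × 1.58 = 32.232 kPa.
Cohesion term c·N_c·s_c = 20 × 20.7 × 1.08 = 447.12 kPa; surcharge term q·N_q = 32.232 × 10.7 = 344.88 kPa; self-weight term 0.5·γ·B·N_γ·s_γ = 0.5 × 20.4 × 2.5 × 6.76 × 0.92 = 158.59 kPa.
q_ult = 447.12 + 344.88 + 158.59 = 950.59 kPa.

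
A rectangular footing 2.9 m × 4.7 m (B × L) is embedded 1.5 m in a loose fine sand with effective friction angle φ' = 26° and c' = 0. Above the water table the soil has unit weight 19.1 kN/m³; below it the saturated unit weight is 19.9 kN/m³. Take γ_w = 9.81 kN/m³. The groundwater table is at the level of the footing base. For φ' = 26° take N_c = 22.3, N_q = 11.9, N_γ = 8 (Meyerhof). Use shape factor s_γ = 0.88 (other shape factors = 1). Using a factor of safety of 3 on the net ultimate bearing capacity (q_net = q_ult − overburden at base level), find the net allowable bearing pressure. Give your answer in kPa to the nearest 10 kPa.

Effective surcharge at the founding depth q = γ·D_f = 19.1 × 1.5 = 28.65 kPa.
The water table coincides with the base, so in the self-weight term γ → γ' = 10.09 kN/m³.
q_ult = q·N_q + 0.5·γ·B·N_γ·s_γ
     = 28.65 × 11.9 + 0.5 × 10.09 × 2.9 × 8 × 0.88
     = 340.94 + 103 = 443.93 kPa.
q_net = 443.93 − 28.65 = 415.28 kPa.
q_all(net) = 415.28 / 3 = 138.43 kPa.

q_all(net) ≈ 140 kPa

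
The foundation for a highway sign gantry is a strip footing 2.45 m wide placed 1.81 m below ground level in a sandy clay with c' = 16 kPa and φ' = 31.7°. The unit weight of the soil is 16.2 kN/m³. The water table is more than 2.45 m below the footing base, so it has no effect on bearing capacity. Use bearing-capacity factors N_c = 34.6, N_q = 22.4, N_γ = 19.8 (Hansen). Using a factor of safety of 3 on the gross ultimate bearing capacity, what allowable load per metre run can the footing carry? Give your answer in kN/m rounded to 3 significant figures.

≈ 1310 kN/m

Overburden at base level: q = 16.2 × 1.81 = 29.322 kPa.
Cohesion term c·N_c = 16 × 34.6 = 553.6 kPa; surcharge term q·N_q = 29.322 × 22.4 = 656.81 kPa; self-weight term 0.5·γ·B·N_γ = 0.5 × 16.2 × 2.45 × 19.8 = 392.93 kPa.
q_ult = 553.6 + 656.81 + 392.93 = 1603.3 kPa.
Gross allowable pressure q_all = 1603.3 / 3 = 534.45 kPa.
Allowable wall load = q_all × B = 534.45 × 2.45 = 1309.4 kN per metre run.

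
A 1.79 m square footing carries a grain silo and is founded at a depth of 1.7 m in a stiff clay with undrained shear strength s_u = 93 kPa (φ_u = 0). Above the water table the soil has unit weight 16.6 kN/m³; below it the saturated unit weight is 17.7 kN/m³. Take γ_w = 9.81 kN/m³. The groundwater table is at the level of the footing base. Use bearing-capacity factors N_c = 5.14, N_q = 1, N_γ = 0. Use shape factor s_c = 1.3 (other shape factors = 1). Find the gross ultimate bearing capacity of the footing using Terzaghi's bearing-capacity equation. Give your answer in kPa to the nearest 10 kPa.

Overburden at base level: q = 16.6 × 1.7 = 28.22 kPa.
Cohesion term c·N_c·s_c = 93 × 5.14 × 1.3 = 621.43 kPa; surcharge term q·N_q = 28.22 × 1 = 28.22 kPa.
q_ult = 621.43 + 28.22 = 649.65 kPa.

q_ult ≈ 650 kPa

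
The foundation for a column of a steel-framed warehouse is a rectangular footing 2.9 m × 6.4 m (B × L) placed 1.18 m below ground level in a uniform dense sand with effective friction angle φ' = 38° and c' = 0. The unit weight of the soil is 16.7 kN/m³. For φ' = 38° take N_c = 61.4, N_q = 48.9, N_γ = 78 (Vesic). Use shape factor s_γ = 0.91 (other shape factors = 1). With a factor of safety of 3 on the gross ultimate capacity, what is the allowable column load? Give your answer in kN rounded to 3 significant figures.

P_all ≈ 16600 kN

Overburden at base level: q = 16.7 × 1.18 = 19.706 kPa.
Surcharge term q·N_q = 19.706 × 48.9 = 963.62 kPa; self-weight term 0.5·γ·B·N_γ·s_γ = 0.5 × 16.7 × 2.9 × 78 × 0.91 = 1718.8 kPa.
q_ult = 963.62 + 1718.8 = 2682.4 kPa.
Gross allowable pressure q_all = 2682.4 / 3 = 894.13 kPa.
Footing area = 18.56 m², so allowable column load = 894.13 × 18.56 = 16595 kN.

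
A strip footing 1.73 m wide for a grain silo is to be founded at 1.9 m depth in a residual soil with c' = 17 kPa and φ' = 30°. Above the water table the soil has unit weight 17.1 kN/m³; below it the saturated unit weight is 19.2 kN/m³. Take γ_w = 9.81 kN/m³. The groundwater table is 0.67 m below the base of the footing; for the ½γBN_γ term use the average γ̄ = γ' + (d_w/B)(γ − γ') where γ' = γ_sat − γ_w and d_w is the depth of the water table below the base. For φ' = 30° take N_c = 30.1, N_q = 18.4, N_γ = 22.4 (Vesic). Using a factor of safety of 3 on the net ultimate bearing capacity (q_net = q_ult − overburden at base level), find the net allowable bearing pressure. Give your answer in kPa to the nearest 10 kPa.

q = γ·D_f = 17.1 × 1.9 = 32.49 kPa.
γ' = 9.39 kN/m³; averaging over the depth B below the base, γ̄ = γ' + (d_w/B)(γ − γ') = 12.376 kN/m³.
c·N_c = 17 × 30.1 = 511.7 kPa
q·N_q = 32.49 × 18.4 = 597.82 kPa
0.5·γ·B·N_γ = 0.5 × 12.376 × 1.73 × 22.4 = 239.8 kPa
q_ult = 511.7 + 597.82 + 239.8 = 1349.3 kPa.
q_net = 1349.3 − 32.49 = 1316.8 kPa.
q_all(net) = 1316.8 / 3 = 438.94 kPa.

q_all(net) ≈ 440 kPa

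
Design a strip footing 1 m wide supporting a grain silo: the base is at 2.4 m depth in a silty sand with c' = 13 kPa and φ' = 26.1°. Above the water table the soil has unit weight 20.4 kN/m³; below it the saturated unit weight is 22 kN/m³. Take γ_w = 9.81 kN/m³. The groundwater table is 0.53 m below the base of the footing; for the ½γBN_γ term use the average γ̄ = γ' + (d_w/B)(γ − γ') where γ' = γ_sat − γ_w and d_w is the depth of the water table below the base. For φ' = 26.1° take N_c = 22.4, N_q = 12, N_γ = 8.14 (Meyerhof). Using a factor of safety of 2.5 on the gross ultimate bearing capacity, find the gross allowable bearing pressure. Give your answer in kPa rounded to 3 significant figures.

q_all ≈ 378 kPa

Overburden at base level: q = 20.4 × 2.4 = 48.96 kPa.
The water table is 0.53 m below the base (< B = 1 m), so the ½γBN_γ term uses γ̄ = γ' + (d_w/B)(γ − γ') = 12.19 + (0.53/1)(20.4 − 12.19) = 16.541 kN/m³.
Cohesion term c·N_c = 13 × 22.4 = 291.2 kPa; surcharge term q·N_q = 48.96 × 12 = 587.52 kPa; self-weight term 0.5·γ·B·N_γ = 0.5 × 16.541 × 1 × 8.14 = 67.323 kPa.
q_ult = 291.2 + 587.52 + 67.323 = 946.04 kPa.
q_all = 946.04 / 2.5 = 378.42 kPa.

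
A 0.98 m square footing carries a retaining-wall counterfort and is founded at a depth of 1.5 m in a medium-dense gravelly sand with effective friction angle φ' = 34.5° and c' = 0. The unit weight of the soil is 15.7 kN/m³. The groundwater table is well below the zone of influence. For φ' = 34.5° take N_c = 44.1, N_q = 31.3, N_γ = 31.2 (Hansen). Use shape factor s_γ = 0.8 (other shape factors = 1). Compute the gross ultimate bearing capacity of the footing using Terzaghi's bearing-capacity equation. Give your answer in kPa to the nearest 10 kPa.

Overburden at base level: q = 15.7 × 1.5 = 23.55 kPa.
Surcharge term q·N_q = 23.55 × 31.3 = 737.11 kPa; self-weight term 0.5·γ·B·N_γ·s_γ = 0.5 × 15.7 × 0.98 × 31.2 × 0.8 = 192.02 kPa.
q_ult = 737.11 + 192.02 = 929.13 kPa.

q_ult ≈ 930 kPa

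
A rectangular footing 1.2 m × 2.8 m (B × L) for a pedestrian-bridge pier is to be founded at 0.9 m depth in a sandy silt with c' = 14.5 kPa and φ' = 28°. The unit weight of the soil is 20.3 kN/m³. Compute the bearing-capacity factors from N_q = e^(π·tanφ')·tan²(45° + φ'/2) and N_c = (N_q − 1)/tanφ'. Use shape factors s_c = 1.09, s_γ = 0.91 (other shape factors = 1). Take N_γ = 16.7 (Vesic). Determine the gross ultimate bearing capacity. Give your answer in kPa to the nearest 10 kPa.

tan28° = 0.5317, so N_q = e^(π×0.5317)·tan²(59°) = 5.314 × 2.77 = 14.72.
N_c = (14.72 − 1)/tan28° = 25.8.
Effective surcharge at the founding depth q = γ·D_f = 20.3 × 0.9 = 18.27 kPa.
q_ult = c·N_c·s_c + q·N_q + 0.5·γ·B·N_γ·s_γ
     = 14.5 × 25.803 × 1.09 + 18.27 × 14.72 + 0.5 × 20.3 × 1.2 × 16.7 × 0.91
     = 407.82 + 268.93 + 185.1 = 861.85 kPa.

q_ult ≈ 860 kPa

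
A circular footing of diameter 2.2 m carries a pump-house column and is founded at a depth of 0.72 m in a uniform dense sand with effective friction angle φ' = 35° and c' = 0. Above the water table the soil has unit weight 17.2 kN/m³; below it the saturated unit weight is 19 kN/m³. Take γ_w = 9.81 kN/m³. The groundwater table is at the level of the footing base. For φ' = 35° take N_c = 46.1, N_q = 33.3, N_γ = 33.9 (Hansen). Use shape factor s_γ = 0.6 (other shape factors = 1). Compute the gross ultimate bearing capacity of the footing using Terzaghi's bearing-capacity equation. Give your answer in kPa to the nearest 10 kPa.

q_ult ≈ 620 kPa

Overburden at base level: q = 17.2 × 0.72 = 12.384 kPa.
Below the base the soil is submerged, so the ½γBN_γ term uses γ' = 19 − 9.81 = 9.19 kN/m³.
Surcharge term q·N_q = 12.384 × 33.3 = 412.39 kPa; self-weight term 0.5·γ·B·N_γ·s_γ = 0.5 × 9.19 × 2.2 × 33.9 × 0.6 = 205.62 kPa.
q_ult = 412.39 + 205.62 = 618 kPa.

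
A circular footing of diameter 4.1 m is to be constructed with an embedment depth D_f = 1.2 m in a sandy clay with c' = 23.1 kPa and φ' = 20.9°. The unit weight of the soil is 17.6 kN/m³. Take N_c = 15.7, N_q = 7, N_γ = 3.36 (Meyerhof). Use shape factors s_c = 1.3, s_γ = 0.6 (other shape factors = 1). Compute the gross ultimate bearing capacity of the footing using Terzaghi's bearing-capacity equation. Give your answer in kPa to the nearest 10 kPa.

q_ult ≈ 690 kPa

Effective surcharge at the founding depth q = γ·D_f = 17.6 × 1.2 = 21.12 kPa.
q_ult = c·N_c·s_c + q·N_q + 0.5·γ·B·N_γ·s_γ
     = 23.1 × 15.7 × 1.3 + 21.12 × 7 + 0.5 × 17.6 × 4.1 × 3.36 × 0.6
     = 471.47 + 147.84 + 72.737 = 692.05 kPa.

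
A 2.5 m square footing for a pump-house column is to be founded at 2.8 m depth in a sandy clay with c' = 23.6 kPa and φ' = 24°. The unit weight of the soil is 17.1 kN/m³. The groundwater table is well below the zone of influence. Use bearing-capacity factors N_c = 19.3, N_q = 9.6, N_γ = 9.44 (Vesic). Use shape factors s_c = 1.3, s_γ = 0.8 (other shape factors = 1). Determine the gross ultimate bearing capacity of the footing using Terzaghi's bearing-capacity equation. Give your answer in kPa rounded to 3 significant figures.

q_ult ≈ 1210 kPa

Overburden at base level: q = 17.1 × 2.8 = 47.88 kPa.
Cohesion term c·N_c·s_c = 23.6 × 19.3 × 1.3 = 592.12 kPa; surcharge term q·N_q = 47.88 × 9.6 = 459.65 kPa; self-weight term 0.5·γ·B·N_γ·s_γ = 0.5 × 17.1 × 2.5 × 9.44 × 0.8 = 161.42 kPa.
q_ult = 592.12 + 459.65 + 161.42 = 1213.2 kPa.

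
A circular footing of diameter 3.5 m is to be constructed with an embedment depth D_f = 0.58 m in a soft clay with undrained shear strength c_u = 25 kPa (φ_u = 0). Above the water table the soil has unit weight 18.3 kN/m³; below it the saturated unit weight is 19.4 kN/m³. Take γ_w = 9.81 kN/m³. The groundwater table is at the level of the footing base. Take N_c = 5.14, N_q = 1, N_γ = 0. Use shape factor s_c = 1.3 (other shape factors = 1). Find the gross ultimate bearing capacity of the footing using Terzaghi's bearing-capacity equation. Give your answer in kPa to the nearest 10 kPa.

q_ult ≈ 180 kPa

Effective surcharge at the founding depth q = γ·D_f = 18.3 × 0.58 = 10.614 kPa.
q_ult = c·N_c·s_c + q·N_q
     = 25 × 5.14 × 1.3 + 10.614 × 1
     = 167.05 + 10.614 = 177.66 kPa.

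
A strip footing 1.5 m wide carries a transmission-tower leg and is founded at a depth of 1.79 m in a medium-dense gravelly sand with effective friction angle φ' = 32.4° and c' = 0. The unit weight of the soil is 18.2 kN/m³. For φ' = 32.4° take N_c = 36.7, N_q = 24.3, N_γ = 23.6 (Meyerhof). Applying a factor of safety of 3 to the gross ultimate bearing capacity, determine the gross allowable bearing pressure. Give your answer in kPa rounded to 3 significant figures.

q_all ≈ 371 kPa

Effective surcharge at the founding depth q = γ·D_f = 18.2 × 1.79 = 32.578 kPa.
q_ult = q·N_q + 0.5·γ·B·N_γ
     = 32.578 × 24.3 + 0.5 × 18.2 × 1.5 × 23.6
     = 791.65 + 322.14 = 1113.8 kPa.
q_all = q_ult / FS = 1113.8 / 3 = 371.26 kPa.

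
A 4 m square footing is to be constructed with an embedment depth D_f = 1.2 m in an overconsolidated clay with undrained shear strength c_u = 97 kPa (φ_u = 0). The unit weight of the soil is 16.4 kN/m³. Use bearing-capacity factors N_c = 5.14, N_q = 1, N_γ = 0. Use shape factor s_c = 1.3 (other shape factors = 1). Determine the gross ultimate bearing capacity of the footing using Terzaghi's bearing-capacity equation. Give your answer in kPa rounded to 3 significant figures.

q_ult ≈ 668 kPa

Overburden at base level: q = 16.4 × 1.2 = 19.68 kPa.
Cohesion term c·N_c·s_c = 97 × 5.14 × 1.3 = 648.15 kPa; surcharge term q·N_q = 19.68 × 1 = 19.68 kPa.
q_ult = 648.15 + 19.68 = 667.83 kPa.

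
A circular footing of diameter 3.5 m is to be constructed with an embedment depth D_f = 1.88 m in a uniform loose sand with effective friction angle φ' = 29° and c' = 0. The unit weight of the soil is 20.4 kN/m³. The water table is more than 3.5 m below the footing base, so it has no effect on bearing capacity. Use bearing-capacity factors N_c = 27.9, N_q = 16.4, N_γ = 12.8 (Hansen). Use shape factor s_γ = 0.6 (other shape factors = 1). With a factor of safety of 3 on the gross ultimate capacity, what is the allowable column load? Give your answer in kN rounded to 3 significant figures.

P_all ≈ 2900 kN

Effective surcharge at the founding depth q = γ·D_f = 20.4 × 1.88 = 38.352 kPa.
q_ult = q·N_q + 0.5·γ·B·N_γ·s_γ
     = 38.352 × 16.4 + 0.5 × 20.4 × 3.5 × 12.8 × 0.6
     = 628.97 + 274.18 = 903.15 kPa.
Gross allowable pressure q_all = 903.15 / 3 = 301.05 kPa.
Footing area = 9.6211 m², so allowable column load = 301.05 × 9.6211 = 2896.4 kN.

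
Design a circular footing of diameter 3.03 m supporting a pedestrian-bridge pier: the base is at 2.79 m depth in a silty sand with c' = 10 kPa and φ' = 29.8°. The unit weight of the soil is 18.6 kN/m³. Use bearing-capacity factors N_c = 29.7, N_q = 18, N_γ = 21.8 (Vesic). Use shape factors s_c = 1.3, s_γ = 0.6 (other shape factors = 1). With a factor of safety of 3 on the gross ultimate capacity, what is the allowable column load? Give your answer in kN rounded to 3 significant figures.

Effective surcharge at the founding depth q = γ·D_f = 18.6 × 2.79 = 51.894 kPa.
q_ult = c·N_c·s_c + q·N_q + 0.5·γ·B·N_γ·s_γ
     = 10 × 29.7 × 1.3 + 51.894 × 18 + 0.5 × 18.6 × 3.03 × 21.8 × 0.6
     = 386.1 + 934.09 + 368.58 = 1688.8 kPa.
Gross allowable pressure q_all = 1688.8 / 3 = 562.92 kPa.
Footing area = 7.2107 m², so allowable column load = 562.92 × 7.2107 = 4059.1 kN.

P_all ≈ 4060 kN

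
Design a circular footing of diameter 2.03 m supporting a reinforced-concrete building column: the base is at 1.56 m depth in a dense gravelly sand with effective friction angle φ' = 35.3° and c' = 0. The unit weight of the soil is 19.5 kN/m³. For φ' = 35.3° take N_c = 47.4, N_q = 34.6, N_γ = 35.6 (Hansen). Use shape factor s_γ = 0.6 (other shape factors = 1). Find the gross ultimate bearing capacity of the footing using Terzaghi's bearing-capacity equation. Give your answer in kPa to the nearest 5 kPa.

q = γ·D_f = 19.5 × 1.56 = 30.42 kPa.
q·N_q = 30.42 × 34.6 = 1052.5 kPa
0.5·γ·B·N_γ·s_γ = 0.5 × 19.5 × 2.03 × 35.6 × 0.6 = 422.77 kPa
q_ult = 1052.5 + 422.77 = 1475.3 kPa.

q_ult ≈ 1475 kPa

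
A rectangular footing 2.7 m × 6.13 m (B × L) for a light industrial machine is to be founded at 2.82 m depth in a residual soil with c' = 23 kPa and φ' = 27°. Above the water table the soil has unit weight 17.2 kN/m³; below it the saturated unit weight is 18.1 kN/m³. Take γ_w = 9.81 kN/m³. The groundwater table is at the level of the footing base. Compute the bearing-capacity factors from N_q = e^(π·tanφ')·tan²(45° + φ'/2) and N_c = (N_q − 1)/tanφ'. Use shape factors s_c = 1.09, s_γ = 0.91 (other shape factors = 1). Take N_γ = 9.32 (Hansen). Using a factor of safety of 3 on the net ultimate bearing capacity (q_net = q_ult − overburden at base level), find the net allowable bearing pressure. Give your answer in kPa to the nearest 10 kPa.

q_all(net) ≈ 430 kPa

N_q = e^(π·tan27°)·tan²(58.5°) = 13.2; N_c = (N_q − 1)/tanφ' = 23.94.
Effective surcharge at the founding depth q = γ·D_f = 17.2 × 2.82 = 48.504 kPa.
The water table coincides with the base, so in the self-weight term γ → γ' = 8.29 kN/m³.
q_ult = c·N_c·s_c + q·N_q + 0.5·γ·B·N_γ·s_γ
     = 23 × 23.942 × 1.09 + 48.504 × 13.199 + 0.5 × 8.29 × 2.7 × 9.32 × 0.91
     = 600.23 + 640.21 + 94.917 = 1335.4 kPa.
q_net = 1335.4 − 48.504 = 1286.9 kPa.
q_all(net) = 1286.9 / 3 = 428.95 kPa.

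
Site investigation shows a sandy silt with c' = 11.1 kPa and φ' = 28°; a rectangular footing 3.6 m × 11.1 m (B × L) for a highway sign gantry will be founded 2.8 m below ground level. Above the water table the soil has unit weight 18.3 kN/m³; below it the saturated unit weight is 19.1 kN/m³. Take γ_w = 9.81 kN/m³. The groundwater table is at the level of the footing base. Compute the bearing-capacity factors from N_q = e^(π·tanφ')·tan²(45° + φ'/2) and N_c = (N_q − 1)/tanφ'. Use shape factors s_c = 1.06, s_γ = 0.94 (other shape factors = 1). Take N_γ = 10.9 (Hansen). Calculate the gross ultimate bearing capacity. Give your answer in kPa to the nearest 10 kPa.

q_ult ≈ 1230 kPa

tan28° = 0.5317, so N_q = e^(π×0.5317)·tan²(59°) = 5.314 × 2.77 = 14.72.
N_c = (14.72 − 1)/tan28° = 25.8.
Overburden at base level: q = 18.3 × 2.8 = 51.24 kPa.
Below the base the soil is submerged, so the ½γBN_γ term uses γ' = 19.1 − 9.81 = 9.29 kN/m³.
Cohesion term c·N_c·s_c = 11.1 × 25.803 × 1.06 = 303.6 kPa; surcharge term q·N_q = 51.24 × 14.72 = 754.25 kPa; self-weight term 0.5·γ·B·N_γ·s_γ = 0.5 × 9.29 × 3.6 × 10.9 × 0.94 = 171.33 kPa.
q_ult = 303.6 + 754.25 + 171.33 = 1229.2 kPa.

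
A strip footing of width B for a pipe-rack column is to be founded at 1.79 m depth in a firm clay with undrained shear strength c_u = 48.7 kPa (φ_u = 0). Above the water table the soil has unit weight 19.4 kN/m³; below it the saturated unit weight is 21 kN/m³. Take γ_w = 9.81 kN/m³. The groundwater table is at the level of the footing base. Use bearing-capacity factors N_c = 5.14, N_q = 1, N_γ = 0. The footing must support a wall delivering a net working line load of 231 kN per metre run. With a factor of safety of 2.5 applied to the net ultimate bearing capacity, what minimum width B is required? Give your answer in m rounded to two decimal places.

B = 2.31 m

Overburden at base level: q = 19.4 × 1.79 = 34.726 kPa.
Cohesion term c·N_c = 48.7 × 5.14 = 250.32 kPa; surcharge term q·N_q = 34.726 × 1 = 34.726 kPa.
q_ult = 250.32 + 34.726 = 285.04 kPa.
For φ = 0 the ½γBN_γ term vanishes, so q_ult is independent of B. q_net = 285.04 − 34.726 = 250.32 kPa; q_all(net) = 250.32/2.5 = 100.13 kPa.
Required width B = w / q_all(net) = 231 / 100.13 = 2.307 m.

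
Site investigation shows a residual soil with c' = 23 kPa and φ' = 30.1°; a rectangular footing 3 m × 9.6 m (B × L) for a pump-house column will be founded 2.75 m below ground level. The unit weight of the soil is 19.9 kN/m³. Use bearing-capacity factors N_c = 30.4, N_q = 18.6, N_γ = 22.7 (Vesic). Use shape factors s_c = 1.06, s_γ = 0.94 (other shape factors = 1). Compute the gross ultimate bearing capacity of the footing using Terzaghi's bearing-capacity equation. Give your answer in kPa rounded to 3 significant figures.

q_ult ≈ 2400 kPa

Overburden at base level: q = 19.9 × 2.75 = 54.725 kPa.
Cohesion term c·N_c·s_c = 23 × 30.4 × 1.06 = 741.15 kPa; surcharge term q·N_q = 54.725 × 18.6 = 1017.9 kPa; self-weight term 0.5·γ·B·N_γ·s_γ = 0.5 × 19.9 × 3 × 22.7 × 0.94 = 636.94 kPa.
q_ult = 741.15 + 1017.9 + 636.94 = 2396 kPa.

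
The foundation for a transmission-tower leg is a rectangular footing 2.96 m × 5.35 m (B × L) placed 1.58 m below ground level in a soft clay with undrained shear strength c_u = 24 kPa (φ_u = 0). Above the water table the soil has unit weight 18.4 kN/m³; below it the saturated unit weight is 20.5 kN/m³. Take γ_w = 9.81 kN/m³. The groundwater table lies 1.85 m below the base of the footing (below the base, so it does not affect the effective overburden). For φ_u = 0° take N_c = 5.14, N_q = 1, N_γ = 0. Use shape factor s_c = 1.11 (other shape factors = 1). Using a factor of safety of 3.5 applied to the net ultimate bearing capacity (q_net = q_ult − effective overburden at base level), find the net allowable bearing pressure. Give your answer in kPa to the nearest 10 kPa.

q = γ·D_f = 18.4 × 1.58 = 29.072 kPa.
c·N_c·s_c = 24 × 5.14 × 1.11 = 136.93 kPa
q·N_q = 29.072 × 1 = 29.072 kPa
q_ult = 136.93 + 29.072 = 166 kPa.
Net ultimate: q_net = 166 − 29.072 = 136.93 kPa.
q_all(net) = 136.93 / 3.5 = 39.123 kPa.

q_all(net) ≈ 40 kPa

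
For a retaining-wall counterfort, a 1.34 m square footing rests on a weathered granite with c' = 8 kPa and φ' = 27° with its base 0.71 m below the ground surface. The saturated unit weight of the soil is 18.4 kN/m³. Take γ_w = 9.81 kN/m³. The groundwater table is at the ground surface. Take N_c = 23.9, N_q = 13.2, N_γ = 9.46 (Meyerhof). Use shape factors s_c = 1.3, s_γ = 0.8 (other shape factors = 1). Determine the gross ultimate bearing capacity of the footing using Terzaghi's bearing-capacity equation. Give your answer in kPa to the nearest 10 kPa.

q_ult ≈ 370 kPa

γ' = 18.4 − 9.81 = 8.59 kN/m³ (submerged throughout). q = 8.59 × 0.71 = 6.0989 kPa; the same γ' applies in the ½γBN_γ term.
c·N_c·s_c = 8 × 23.9 × 1.3 = 248.56 kPa
q·N_q = 6.0989 × 13.2 = 80.505 kPa
0.5·γ·B·N_γ·s_γ = 0.5 × 8.59 × 1.34 × 9.46 × 0.8 = 43.556 kPa
q_ult = 248.56 + 80.505 + 43.556 = 372.62 kPa.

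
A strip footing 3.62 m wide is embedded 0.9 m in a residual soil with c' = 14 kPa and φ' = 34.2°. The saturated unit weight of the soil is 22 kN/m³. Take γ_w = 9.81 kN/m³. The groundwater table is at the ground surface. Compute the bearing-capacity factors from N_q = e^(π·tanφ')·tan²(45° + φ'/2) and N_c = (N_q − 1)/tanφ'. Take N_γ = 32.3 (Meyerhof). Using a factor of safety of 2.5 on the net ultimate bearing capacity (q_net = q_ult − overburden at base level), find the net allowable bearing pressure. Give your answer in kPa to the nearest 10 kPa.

q_all(net) ≈ 650 kPa

N_q = e^(π·tan34.2°)·tan²(62.1°) = 30.17; N_c = (N_q − 1)/tanφ' = 42.92.
With the water table at the surface the whole profile is submerged: γ' = 22 − 9.81 = 12.19 kN/m³, so q = γ'·D_f = 10.971 kPa; the same γ' applies in the ½γBN_γ term.
q_ult = c·N_c + q·N_q + 0.5·γ·B·N_γ
     = 14 × 42.919 + 10.971 × 30.168 + 0.5 × 12.19 × 3.62 × 32.3
     = 600.87 + 330.97 + 712.66 = 1644.5 kPa.
q_net = 1644.5 − 10.971 = 1633.5 kPa.
q_all(net) = 1633.5 / 2.5 = 653.41 kPa.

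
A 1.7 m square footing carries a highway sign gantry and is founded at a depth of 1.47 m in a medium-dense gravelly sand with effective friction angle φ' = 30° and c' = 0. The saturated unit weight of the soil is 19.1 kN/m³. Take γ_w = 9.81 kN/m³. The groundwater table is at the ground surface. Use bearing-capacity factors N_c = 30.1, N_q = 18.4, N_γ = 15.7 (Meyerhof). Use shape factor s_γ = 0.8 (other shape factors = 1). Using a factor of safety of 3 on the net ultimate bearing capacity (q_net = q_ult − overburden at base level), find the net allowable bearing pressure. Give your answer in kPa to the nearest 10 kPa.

γ' = 19.1 − 9.81 = 9.29 kN/m³ (submerged throughout). q = 9.29 × 1.47 = 13.656 kPa; the same γ' applies in the ½γBN_γ term.
q·N_q = 13.656 × 18.4 = 251.28 kPa
0.5·γ·B·N_γ·s_γ = 0.5 × 9.29 × 1.7 × 15.7 × 0.8 = 99.18 kPa
q_ult = 251.28 + 99.18 = 350.46 kPa.
q_net = 350.46 − 13.656 = 336.8 kPa.
q_all(net) = 336.8 / 3 = 112.27 kPa.

q_all(net) ≈ 110 kPa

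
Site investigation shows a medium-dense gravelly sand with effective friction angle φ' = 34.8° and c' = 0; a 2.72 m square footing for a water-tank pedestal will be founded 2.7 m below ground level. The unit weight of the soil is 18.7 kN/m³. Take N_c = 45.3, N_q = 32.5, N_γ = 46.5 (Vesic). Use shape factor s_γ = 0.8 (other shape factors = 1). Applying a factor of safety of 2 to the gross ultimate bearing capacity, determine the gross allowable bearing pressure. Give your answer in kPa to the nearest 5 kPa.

q = γ·D_f = 18.7 × 2.7 = 50.49 kPa.
q·N_q = 50.49 × 32.5 = 1640.9 kPa
0.5·γ·B·N_γ·s_γ = 0.5 × 18.7 × 2.72 × 46.5 × 0.8 = 946.07 kPa
q_ult = 1640.9 + 946.07 = 2587 kPa.
q_all = q_ult / FS = 2587 / 2 = 1293.5 kPa.

q_all ≈ 1295 kPa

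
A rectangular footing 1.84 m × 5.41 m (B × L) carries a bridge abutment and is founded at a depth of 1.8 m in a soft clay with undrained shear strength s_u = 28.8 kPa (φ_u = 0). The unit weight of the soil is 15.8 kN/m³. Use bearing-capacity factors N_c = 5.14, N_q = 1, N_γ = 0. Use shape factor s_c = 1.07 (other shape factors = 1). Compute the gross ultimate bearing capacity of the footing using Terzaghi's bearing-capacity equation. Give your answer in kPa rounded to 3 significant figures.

Effective surcharge at the founding depth q = γ·D_f = 15.8 × 1.8 = 28.44 kPa.
q_ult = c·N_c·s_c + q·N_q
     = 28.8 × 5.14 × 1.07 + 28.44 × 1
     = 158.39 + 28.44 = 186.83 kPa.

q_ult ≈ 187 kPa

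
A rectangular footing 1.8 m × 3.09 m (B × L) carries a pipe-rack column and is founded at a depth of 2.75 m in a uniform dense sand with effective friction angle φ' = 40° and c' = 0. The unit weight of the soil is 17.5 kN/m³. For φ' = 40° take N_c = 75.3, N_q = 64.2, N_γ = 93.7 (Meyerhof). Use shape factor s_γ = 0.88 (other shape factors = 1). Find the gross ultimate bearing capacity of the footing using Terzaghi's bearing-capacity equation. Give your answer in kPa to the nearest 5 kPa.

Effective surcharge at the founding depth q = γ·D_f = 17.5 × 2.75 = 48.125 kPa.
q_ult = q·N_q + 0.5·γ·B·N_γ·s_γ
     = 48.125 × 64.2 + 0.5 × 17.5 × 1.8 × 93.7 × 0.88
     = 3089.6 + 1298.7 = 4388.3 kPa.

q_ult ≈ 4390 kPa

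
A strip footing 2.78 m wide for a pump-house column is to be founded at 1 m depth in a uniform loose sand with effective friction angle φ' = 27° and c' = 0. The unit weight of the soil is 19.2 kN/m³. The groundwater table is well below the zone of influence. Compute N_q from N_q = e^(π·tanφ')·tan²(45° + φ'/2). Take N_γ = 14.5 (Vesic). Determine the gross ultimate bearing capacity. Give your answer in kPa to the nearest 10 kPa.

tan27° = 0.5095, so N_q = e^(π×0.5095)·tan²(58.5°) = 4.957 × 2.663 = 13.2.
Overburden at base level: q = 19.2 × 1 = 19.2 kPa.
Surcharge term q·N_q = 19.2 × 13.199 = 253.42 kPa; self-weight term 0.5·γ·B·N_γ = 0.5 × 19.2 × 2.78 × 14.5 = 386.98 kPa.
q_ult = 253.42 + 386.98 = 640.4 kPa.

q_ult ≈ 640 kPa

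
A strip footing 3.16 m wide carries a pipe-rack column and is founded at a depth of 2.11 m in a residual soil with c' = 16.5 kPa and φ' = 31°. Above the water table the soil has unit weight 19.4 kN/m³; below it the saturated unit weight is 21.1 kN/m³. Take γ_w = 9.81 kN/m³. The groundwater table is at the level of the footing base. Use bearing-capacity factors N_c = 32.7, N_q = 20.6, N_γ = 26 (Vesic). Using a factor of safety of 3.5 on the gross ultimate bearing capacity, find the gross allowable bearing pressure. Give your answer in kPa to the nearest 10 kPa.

q_all ≈ 530 kPa

q = γ·D_f = 19.4 × 2.11 = 40.934 kPa.
For the ½γBN_γ term take γ' = 21.1 − 9.81 = 11.29 kN/m³ (soil below base is submerged).
c·N_c = 16.5 × 32.7 = 539.55 kPa
q·N_q = 40.934 × 20.6 = 843.24 kPa
0.5·γ·B·N_γ = 0.5 × 11.29 × 3.16 × 26 = 463.79 kPa
q_ult = 539.55 + 843.24 + 463.79 = 1846.6 kPa.
q_all = 1846.6 / 3.5 = 527.6 kPa.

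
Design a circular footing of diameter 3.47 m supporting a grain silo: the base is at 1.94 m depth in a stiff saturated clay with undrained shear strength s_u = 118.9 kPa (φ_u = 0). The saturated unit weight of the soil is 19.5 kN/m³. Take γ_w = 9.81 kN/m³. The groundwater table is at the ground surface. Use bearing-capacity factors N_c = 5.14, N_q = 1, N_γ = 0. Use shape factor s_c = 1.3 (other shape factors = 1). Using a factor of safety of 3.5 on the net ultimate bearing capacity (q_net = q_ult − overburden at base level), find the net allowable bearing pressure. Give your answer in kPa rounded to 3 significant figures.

q_all(net) ≈ 227 kPa

Water table at ground surface, so effective unit weight γ' = 19.5 − 9.81 = 9.69 kN/m³ is used throughout; overburden q = 9.69 × 1.94 = 18.799 kPa.
Cohesion term c·N_c·s_c = 118.9 × 5.14 × 1.3 = 794.49 kPa; surcharge term q·N_q = 18.799 × 1 = 18.799 kPa.
q_ult = 794.49 + 18.799 = 813.29 kPa.
q_net = 813.29 − 18.799 = 794.49 kPa.
q_all(net) = 794.49 / 3.5 = 227 kPa.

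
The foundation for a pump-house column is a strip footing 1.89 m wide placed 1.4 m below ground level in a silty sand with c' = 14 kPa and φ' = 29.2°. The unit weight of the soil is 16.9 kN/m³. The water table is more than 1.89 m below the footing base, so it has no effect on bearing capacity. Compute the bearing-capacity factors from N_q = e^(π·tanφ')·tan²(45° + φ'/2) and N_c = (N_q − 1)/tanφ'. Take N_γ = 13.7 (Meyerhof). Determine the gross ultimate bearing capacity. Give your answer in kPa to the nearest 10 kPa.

tan29.2° = 0.5589, so N_q = e^(π×0.5589)·tan²(59.6°) = 5.788 × 2.905 = 16.82.
N_c = (16.82 − 1)/tan29.2° = 28.3.
q = γ·D_f = 16.9 × 1.4 = 23.66 kPa.
c·N_c = 14 × 28.298 = 396.17 kPa
q·N_q = 23.66 × 16.815 = 397.84 kPa
0.5·γ·B·N_γ = 0.5 × 16.9 × 1.89 × 13.7 = 218.8 kPa
q_ult = 396.17 + 397.84 + 218.8 = 1012.8 kPa.

q_ult ≈ 1010 kPa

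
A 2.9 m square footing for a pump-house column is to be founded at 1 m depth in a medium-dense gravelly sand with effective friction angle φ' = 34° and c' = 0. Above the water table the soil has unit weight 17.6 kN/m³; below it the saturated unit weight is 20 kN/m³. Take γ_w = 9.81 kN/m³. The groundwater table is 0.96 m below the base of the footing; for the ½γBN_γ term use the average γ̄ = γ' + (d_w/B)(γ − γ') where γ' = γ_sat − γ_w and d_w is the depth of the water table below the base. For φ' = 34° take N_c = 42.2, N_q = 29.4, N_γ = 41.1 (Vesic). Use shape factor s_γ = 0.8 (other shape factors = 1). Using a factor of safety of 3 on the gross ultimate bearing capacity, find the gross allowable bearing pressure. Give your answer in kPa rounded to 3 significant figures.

q = γ·D_f = 17.6 × 1 = 17.6 kPa.
γ' = 10.19 kN/m³; averaging over the depth B below the base, γ̄ = γ' + (d_w/B)(γ − γ') = 12.643 kN/m³.
q·N_q = 17.6 × 29.4 = 517.44 kPa
0.5·γ·B·N_γ·s_γ = 0.5 × 12.643 × 2.9 × 41.1 × 0.8 = 602.77 kPa
q_ult = 517.44 + 602.77 = 1120.2 kPa.
q_all = 1120.2 / 3 = 373.4 kPa.

q_all ≈ 373 kPa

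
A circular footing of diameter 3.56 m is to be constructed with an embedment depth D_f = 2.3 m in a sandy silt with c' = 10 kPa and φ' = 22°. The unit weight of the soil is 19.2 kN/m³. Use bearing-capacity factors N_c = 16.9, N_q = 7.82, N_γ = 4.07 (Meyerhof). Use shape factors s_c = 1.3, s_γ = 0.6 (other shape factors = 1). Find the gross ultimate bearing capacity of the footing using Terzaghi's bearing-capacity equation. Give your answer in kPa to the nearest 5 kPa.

q_ult ≈ 650 kPa

Overburden at base level: q = 19.2 × 2.3 = 44.16 kPa.
Cohesion term c·N_c·s_c = 10 × 16.9 × 1.3 = 219.7 kPa; surcharge term q·N_q = 44.16 × 7.82 = 345.33 kPa; self-weight term 0.5·γ·B·N_γ·s_γ = 0.5 × 19.2 × 3.56 × 4.07 × 0.6 = 83.458 kPa.
q_ult = 219.7 + 345.33 + 83.458 = 648.49 kPa.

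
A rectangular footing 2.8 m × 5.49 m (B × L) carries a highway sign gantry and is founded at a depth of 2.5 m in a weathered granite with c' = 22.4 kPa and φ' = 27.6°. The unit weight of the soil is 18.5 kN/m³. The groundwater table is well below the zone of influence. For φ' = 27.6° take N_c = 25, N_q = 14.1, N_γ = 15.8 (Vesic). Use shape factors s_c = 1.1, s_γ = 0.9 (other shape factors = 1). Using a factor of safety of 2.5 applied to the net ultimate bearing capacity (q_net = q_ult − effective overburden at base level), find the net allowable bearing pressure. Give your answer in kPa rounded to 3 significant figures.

Overburden at base level: q = 18.5 × 2.5 = 46.25 kPa.
Cohesion term c·N_c·s_c = 22.4 × 25 × 1.1 = 616 kPa; surcharge term q·N_q = 46.25 × 14.1 = 652.12 kPa; self-weight term 0.5·γ·B·N_γ·s_γ = 0.5 × 18.5 × 2.8 × 15.8 × 0.9 = 368.3 kPa.
q_ult = 616 + 652.12 + 368.3 = 1636.4 kPa.
Net ultimate: q_net = 1636.4 − 46.25 = 1590.2 kPa.
q_all(net) = 1590.2 / 2.5 = 636.07 kPa.

q_all(net) ≈ 636 kPa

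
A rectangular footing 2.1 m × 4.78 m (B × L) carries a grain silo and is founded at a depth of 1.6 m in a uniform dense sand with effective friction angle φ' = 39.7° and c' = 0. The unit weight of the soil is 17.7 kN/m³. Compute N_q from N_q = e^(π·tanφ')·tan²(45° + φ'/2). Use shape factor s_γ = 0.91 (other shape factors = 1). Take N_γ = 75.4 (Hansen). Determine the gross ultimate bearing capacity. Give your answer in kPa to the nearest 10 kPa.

tan39.7° = 0.8302, so N_q = e^(π×0.8302)·tan²(64.85°) = 13.575 × 4.537 = 61.58.
Effective surcharge at the founding depth q = γ·D_f = 17.7 × 1.6 = 28.32 kPa.
q_ult = q·N_q + 0.5·γ·B·N_γ·s_γ
     = 28.32 × 61.583 + 0.5 × 17.7 × 2.1 × 75.4 × 0.91
     = 1744 + 1275.2 = 3019.2 kPa.

q_ult ≈ 3020 kPa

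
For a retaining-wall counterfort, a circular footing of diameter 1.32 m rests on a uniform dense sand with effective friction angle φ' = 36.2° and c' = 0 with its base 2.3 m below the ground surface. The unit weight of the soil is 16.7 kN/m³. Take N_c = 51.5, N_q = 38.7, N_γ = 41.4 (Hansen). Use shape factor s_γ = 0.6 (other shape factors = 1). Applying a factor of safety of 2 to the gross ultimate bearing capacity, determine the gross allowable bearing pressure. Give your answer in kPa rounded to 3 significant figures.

q_all ≈ 880 kPa

Overburden at base level: q = 16.7 × 2.3 = 38.41 kPa.
Surcharge term q·N_q = 38.41 × 38.7 = 1486.5 kPa; self-weight term 0.5·γ·B·N_γ·s_γ = 0.5 × 16.7 × 1.32 × 41.4 × 0.6 = 273.79 kPa.
q_ult = 1486.5 + 273.79 = 1760.3 kPa.
q_all = q_ult / FS = 1760.3 / 2 = 880.13 kPa.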